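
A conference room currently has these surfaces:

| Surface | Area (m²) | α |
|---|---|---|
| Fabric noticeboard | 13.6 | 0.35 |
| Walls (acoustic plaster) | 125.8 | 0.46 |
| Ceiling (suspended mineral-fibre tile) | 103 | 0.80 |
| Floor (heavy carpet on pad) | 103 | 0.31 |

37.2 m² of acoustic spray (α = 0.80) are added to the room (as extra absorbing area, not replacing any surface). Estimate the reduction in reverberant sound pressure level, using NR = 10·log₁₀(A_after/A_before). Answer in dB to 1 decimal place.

0.7 dB

Summing Sᵢαᵢ: 4.760 + 57.868 + 82.400 + 31.930 → A_before = 176.958 sabins.
Treatment contributes 37.2·0.80 = 29.760 sabins.
New total A_after = 206.718 sabins.
Reduction = 10 log₁₀(A_after/A_before) = 10 log₁₀(1.1682) = 0.7 dB.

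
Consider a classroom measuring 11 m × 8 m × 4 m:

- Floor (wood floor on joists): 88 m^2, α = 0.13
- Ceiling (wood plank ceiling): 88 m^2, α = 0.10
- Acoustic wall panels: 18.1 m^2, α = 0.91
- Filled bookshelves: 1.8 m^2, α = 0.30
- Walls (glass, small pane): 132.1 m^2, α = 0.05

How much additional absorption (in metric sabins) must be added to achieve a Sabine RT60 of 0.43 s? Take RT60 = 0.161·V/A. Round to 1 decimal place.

Equivalent absorption area: A₁ = 88·0.13 + 88·0.10 + 18.1·0.91 + 1.8·0.30 + 132.1·0.05 = 43.856 m^2.
Target A₂ = 0.161·352/0.43 = 131.795 sabins (V = 352 m³).
Additional absorption ΔA = 131.795 − 43.856 = 87.9 sabins.

87.9 sabins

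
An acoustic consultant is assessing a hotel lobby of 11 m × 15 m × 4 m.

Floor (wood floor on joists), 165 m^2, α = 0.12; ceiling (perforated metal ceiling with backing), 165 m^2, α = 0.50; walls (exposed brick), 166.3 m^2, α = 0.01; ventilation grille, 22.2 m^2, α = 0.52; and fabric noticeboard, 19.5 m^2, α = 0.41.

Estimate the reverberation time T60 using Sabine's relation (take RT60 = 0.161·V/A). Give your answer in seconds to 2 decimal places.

0.86 sec

Equivalent absorption area: A = 165*0.12 + 165*0.50 + 166.3*0.01 + 22.2*0.52 + 19.5*0.41 = 123.502 m^2.
Room volume: 660 m³.
Sabine: RT60 = 0.161 × 660 / 123.502 = 0.86 s.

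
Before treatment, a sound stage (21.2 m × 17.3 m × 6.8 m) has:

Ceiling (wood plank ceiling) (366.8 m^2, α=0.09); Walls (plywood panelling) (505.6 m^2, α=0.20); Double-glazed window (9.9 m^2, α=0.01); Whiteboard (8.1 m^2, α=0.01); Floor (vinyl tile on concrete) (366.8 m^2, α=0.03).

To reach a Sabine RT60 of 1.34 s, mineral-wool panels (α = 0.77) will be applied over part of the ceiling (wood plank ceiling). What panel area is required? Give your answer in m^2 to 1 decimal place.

227.0

Summing Sᵢαᵢ: 33.012 + 101.120 + 0.099 + 0.081 + 11.004 → A₁ = 145.316 sabins.
Required A₂ = 0.161·2493.968/1.34 = 299.648 sabins.
Absorption to add: 299.648 − 145.316 = 154.332 sabins.
Net gain per m^2: Δα = 0.77 − 0.09 = 0.68.
Area = ΔA/Δα = 154.332/0.68 = 227.0 m^2.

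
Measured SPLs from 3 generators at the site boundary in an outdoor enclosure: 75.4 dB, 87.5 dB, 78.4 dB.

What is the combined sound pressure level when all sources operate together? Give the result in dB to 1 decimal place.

Sum in the linear (power) domain: Σ 10^(Lᵢ/10) = 10^(75.4/10) + 10^(87.5/10) + 10^(78.4/10) = 6.662e+08.
L_total = 10·log₁₀(6.662e+08) = 88.2 dB.

88.2 dB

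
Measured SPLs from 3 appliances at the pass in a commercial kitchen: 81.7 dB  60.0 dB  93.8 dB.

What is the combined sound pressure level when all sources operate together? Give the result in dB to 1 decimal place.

94.1 dB

Sum in the linear (power) domain: Σ 10^(Lᵢ/10) = 10^(81.7/10) + 10^(60.0/10) + 10^(93.8/10) = 2.548e+09.
L_total = 10·log₁₀(2.548e+09) = 94.1 dB.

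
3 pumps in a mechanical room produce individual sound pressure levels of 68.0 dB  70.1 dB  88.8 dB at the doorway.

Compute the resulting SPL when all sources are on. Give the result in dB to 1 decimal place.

88.9 dB

Sum in the linear (power) domain: Σ 10^(Lᵢ/10) = 10^(68.0/10) + 10^(70.1/10) + 10^(88.8/10) = 7.751e+08.
L_total = 10·log₁₀(7.751e+08) = 88.9 dB.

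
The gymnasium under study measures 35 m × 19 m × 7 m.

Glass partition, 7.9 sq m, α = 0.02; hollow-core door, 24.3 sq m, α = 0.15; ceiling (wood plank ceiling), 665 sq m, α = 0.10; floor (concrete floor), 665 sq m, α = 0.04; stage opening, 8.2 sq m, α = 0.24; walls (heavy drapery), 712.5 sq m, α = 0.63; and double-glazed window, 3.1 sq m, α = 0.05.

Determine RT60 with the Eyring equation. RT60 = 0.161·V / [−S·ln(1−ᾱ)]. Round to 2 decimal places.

S = Σ Sᵢ = 2086.0 sq m.
Σ(Sᵢαᵢ) = 7.9·0.02 + 24.3·0.15 + 665·0.10 + 665·0.04 + 8.2·0.24 + 712.5·0.63 + 3.1·0.05 = 547.901.
Mean coefficient ᾱ = A/S = 0.2627.
−S·ln(1−ᾱ) = −2086.0 × ln(1 − 0.2627) = 635.730.
V = 35 × 19 × 7 = 4655 m³.
T = 0.161·V/[−S·ln(1−ᾱ)] = 0.161·4655/635.730 = 1.18 s.

1.18 seconds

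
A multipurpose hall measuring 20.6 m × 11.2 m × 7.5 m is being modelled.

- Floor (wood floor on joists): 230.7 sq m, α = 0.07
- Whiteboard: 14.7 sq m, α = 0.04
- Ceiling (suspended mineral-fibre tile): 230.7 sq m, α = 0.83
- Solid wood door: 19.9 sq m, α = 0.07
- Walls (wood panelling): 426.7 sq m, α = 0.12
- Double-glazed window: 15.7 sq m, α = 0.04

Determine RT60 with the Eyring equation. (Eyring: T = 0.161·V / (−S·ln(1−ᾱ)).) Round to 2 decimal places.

S = Σ Sᵢ = 938.4 sq m.
Σ(Sᵢαᵢ) = 230.7×0.07 + 14.7×0.04 + 230.7×0.83 + 19.9×0.07 + 426.7×0.12 + 15.7×0.04 = 261.443.
ᾱ = 261.443 / 938.4 = 0.2786.
Eyring denominator: −S ln(1−ᾱ) = 306.445.
V = 20.6 × 11.2 × 7.5 = 1730.4 m³.
RT60 = 0.161 × 1730.4 / 306.445 = 0.91 s.

0.91 sec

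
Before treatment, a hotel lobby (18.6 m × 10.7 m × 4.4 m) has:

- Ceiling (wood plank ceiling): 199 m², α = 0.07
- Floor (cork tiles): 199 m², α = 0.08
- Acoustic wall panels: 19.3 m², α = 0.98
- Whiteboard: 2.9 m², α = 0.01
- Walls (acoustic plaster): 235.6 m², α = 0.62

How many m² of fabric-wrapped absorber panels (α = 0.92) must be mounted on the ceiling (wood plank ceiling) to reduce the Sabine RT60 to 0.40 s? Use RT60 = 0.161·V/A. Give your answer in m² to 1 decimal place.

185.4

A₁ = Σ Sᵢαᵢ = 199*0.07 + 199*0.08 + 19.3*0.98 + 2.9*0.01 + 235.6*0.62 = 194.865 sabins.
V = 875.688 m³. Target absorption A₂ = 0.161 × 875.688 / 0.40 = 352.464 sabins.
Absorption to add: 352.464 − 194.865 = 157.599 sabins.
Net gain per m²: Δα = 0.92 − 0.07 = 0.85.
Area = ΔA/Δα = 157.599/0.85 = 185.4 m².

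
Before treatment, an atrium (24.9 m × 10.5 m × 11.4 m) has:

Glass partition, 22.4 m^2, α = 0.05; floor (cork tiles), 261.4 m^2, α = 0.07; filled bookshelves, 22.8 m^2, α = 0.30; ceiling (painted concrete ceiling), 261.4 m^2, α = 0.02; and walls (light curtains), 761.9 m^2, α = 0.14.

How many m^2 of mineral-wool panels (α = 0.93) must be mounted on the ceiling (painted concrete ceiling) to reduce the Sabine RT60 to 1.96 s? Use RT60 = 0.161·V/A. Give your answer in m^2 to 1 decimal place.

Summing Sᵢαᵢ: 1.120 + 18.298 + 6.840 + 5.228 + 106.666 → A₁ = 138.152 sabins.
Required A₂ = 0.161·2980.53/1.96 = 244.829 sabins.
ΔA needed = 244.829 − 138.152 = 106.677 sabins.
Each m^2 of panel replacing the ceiling (painted concrete ceiling) adds (0.93 − 0.02) = 0.91 sabins.
Panel area = 106.677 / 0.91 = 117.2 m^2.

117.2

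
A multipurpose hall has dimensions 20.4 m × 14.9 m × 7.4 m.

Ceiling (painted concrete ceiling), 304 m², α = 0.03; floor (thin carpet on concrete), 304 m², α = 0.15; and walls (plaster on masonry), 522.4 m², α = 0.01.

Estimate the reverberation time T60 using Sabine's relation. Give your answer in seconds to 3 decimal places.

6.041 s

A = Σ Sᵢαᵢ = 304*0.03 + 304*0.15 + 522.4*0.01 = 59.944 sabins.
Room volume: 2249.304 m³.
T = 0.161 V/A = 0.161·2249.304/59.944 = 6.041 s.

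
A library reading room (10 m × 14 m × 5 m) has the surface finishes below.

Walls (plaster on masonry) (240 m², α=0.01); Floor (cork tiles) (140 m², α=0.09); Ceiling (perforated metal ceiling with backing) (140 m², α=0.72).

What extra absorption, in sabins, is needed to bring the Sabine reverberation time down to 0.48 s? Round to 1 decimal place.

Summing Sᵢαᵢ: 2.400 + 12.600 + 100.800 → A₁ = 115.800 sabins.
Target A₂ = 0.161·700/0.48 = 234.792 sabins (V = 700 m³).
Additional absorption ΔA = 234.792 − 115.800 = 119.0 sabins.

119.0 sabins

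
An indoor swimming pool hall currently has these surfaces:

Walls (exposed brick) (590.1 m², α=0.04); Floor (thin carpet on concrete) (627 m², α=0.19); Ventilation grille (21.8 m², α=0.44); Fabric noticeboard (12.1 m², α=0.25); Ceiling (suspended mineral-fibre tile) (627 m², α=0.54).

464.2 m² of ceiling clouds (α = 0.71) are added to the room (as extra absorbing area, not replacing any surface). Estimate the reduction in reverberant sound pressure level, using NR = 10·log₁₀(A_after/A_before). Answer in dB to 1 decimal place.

Total absorption A_before = 590.1×0.04 + 627×0.19 + 21.8×0.44 + 12.1×0.25 + 627×0.54
  = 23.604 + 119.130 + 9.592 + 3.025 + 338.580 = 493.931 m² sabins.
Treatment contributes 464.2·0.71 = 329.582 sabins.
A_after = 493.931 + 329.582 = 823.513 sabins.
NR = 10·log₁₀(823.513/493.931) = 2.2 dB.

2.2 dB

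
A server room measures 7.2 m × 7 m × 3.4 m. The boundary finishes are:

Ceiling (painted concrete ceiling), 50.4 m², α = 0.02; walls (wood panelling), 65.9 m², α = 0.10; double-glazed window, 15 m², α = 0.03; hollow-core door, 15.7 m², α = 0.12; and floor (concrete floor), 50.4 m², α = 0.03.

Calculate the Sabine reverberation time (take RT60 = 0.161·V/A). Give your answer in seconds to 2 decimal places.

2.41 seconds

A = Σ Sᵢαᵢ = 50.4×0.02 + 65.9×0.10 + 15×0.03 + 15.7×0.12 + 50.4×0.03 = 11.444 sabins.
V = 7.2·7·3.4 = 171.36 m³.
RT60 = 0.161 · V / A = 0.161 × 171.36 / 11.444 = 2.41 s.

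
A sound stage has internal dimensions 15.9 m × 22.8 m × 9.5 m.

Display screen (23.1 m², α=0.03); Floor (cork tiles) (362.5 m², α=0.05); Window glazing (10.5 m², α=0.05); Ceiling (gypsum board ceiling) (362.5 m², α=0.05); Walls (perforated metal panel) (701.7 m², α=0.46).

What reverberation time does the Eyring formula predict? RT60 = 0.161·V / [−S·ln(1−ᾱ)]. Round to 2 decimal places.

Total surface area S = 23.1 + 362.5 + 10.5 + 362.5 + 701.7 = 1460.3 m².
Σ(Sᵢαᵢ) = 23.1·0.03 + 362.5·0.05 + 10.5·0.05 + 362.5·0.05 + 701.7·0.46 = 360.250.
ᾱ = 360.250 / 1460.3 = 0.2467.
Eyring denominator: −S ln(1−ᾱ) = 413.691.
V = 15.9 × 22.8 × 9.5 = 3443.94 m³.
T = 0.161·V/[−S·ln(1−ᾱ)] = 0.161·3443.94/413.691 = 1.34 s.

1.34 s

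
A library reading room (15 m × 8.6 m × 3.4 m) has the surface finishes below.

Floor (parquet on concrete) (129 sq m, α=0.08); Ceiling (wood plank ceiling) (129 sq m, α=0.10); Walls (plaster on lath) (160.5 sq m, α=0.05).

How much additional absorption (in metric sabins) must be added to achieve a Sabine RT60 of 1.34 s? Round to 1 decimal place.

21.5 sabins

Summing Sᵢαᵢ: 10.320 + 12.900 + 8.025 → A₁ = 31.245 sabins.
Target A₂ = 0.161·438.6/1.34 = 52.697 sabins (V = 438.6 m³).
ΔA = A₂ − A₁ = 52.697 − 31.245 = 21.5 sabins.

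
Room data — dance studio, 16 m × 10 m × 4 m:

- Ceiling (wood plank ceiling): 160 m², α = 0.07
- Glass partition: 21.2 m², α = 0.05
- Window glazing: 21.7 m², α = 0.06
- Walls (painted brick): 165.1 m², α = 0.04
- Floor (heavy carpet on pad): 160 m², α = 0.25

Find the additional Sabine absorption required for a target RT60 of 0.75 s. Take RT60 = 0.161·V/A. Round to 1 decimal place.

Summing Sᵢαᵢ: 11.200 + 1.060 + 1.302 + 6.604 + 40.000 → A₁ = 60.166 sabins.
Target A₂ = 0.161·640/0.75 = 137.387 sabins (V = 640 m³).
Shortfall: 137.387 − 60.166 = 77.2 sabins.

77.2 sabins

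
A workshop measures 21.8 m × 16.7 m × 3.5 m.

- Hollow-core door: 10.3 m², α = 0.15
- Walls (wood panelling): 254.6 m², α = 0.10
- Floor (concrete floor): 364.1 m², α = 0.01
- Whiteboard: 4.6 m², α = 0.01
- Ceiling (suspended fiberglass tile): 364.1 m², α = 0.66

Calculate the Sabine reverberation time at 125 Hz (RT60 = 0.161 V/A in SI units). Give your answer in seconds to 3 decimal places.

0.757 s

Total absorption A = 10.3×0.15 + 254.6×0.10 + 364.1×0.01 + 4.6×0.01 + 364.1×0.66
  = 1.545 + 25.460 + 3.641 + 0.046 + 240.306 = 270.998 m² sabins.
V = 21.8·16.7·3.5 = 1274.21 m³.
Sabine: RT60 = 0.161 × 1274.21 / 270.998 = 0.757 s.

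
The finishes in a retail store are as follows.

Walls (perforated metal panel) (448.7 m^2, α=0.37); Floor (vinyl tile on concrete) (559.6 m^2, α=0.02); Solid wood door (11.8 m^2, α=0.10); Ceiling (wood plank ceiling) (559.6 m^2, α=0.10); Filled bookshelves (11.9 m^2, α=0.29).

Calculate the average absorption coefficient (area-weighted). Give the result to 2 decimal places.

Total surface area S = 1591.6 m^2.
Weighted sum Σ Sα = 237.802.
ᾱ = A/S = 0.15.

0.15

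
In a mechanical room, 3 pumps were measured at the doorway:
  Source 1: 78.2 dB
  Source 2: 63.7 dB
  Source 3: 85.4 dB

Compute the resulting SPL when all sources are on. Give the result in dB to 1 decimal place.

Sum in the linear (power) domain: Σ 10^(Lᵢ/10) = 10^(78.2/10) + 10^(63.7/10) + 10^(85.4/10) = 4.152e+08.
L_total = 10·log₁₀(4.152e+08) = 86.2 dB.

86.2 dB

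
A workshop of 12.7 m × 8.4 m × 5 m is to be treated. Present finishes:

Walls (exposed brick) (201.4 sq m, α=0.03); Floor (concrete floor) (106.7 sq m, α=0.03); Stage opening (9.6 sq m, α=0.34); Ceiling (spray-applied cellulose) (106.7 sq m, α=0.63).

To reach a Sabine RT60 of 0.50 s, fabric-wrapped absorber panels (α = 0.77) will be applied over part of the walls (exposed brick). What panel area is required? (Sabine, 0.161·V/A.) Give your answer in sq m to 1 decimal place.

Total absorption A₁ = 201.4·0.03 + 106.7·0.03 + 9.6·0.34 + 106.7·0.63
  = 6.042 + 3.201 + 3.264 + 67.221 = 79.728 sq m sabins.
V = 533.4 m³. Target absorption A₂ = 0.161 × 533.4 / 0.50 = 171.755 sabins.
Absorption to add: 171.755 − 79.728 = 92.027 sabins.
Each sq m of panel replacing the walls (exposed brick) adds (0.77 − 0.03) = 0.74 sabins.
Area = ΔA/Δα = 92.027/0.74 = 124.4 sq m.

124.4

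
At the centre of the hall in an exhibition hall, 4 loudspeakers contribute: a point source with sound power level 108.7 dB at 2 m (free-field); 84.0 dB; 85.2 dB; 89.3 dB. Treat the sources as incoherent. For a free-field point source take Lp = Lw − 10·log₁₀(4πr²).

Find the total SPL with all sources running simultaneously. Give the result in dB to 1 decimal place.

94.6 dB

Source at 2 m: Lp = 108.7 − 10·log₁₀(4π·2²) = 108.7 − 10·log₁₀(50.265) = 91.7 dB.
Σ 10^(Lᵢ/10) = 2.913e+09.
L_total = 10·log₁₀(2.913e+09) = 94.6 dB.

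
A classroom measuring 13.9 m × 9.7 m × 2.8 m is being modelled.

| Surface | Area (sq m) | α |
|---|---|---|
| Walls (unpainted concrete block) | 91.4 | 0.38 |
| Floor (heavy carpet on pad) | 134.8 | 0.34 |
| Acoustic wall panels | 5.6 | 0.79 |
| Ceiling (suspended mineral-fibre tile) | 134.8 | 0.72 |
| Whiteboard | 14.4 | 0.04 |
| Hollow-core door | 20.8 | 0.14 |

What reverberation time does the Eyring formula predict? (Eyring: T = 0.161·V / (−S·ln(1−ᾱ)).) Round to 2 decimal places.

0.24 s

Total surface area S = 91.4 + 134.8 + 5.6 + 134.8 + 14.4 + 20.8 = 401.8 sq m.
Σ(Sᵢαᵢ) = 91.4×0.38 + 134.8×0.34 + 5.6×0.79 + 134.8×0.72 + 14.4×0.04 + 20.8×0.14 = 185.532.
Mean coefficient ᾱ = A/S = 0.4618.
Eyring denominator: −S ln(1−ᾱ) = 248.925.
V = 13.9 × 9.7 × 2.8 = 377.524 m³.
RT60 = 0.161 × 377.524 / 248.925 = 0.24 s.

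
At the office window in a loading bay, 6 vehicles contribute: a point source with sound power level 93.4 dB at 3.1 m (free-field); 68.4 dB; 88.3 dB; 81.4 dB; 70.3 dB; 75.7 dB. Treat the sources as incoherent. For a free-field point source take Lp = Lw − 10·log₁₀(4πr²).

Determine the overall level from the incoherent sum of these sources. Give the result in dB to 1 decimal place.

89.5 dB

Source at 3.1 m: Lp = 93.4 − 10·log₁₀(4π·3.1²) = 93.4 − 10·log₁₀(120.763) = 72.6 dB.
Σ 10^(Lᵢ/10) = 8.871e+08.
Combined level = 10 log₁₀(8.871e+08) = 89.5 dB.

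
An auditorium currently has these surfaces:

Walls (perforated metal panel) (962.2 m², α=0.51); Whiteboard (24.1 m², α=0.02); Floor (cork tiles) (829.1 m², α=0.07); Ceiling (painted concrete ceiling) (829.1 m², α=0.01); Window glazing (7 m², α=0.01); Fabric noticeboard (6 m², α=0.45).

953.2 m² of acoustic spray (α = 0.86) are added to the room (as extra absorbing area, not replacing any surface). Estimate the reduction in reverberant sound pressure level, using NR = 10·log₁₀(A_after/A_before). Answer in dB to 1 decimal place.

3.9 dB

A_before = Σ Sᵢαᵢ = 962.2·0.51 + 24.1·0.02 + 829.1·0.07 + 829.1·0.01 + 7·0.01 + 6·0.45 = 560.302 sabins.
Treatment contributes 953.2·0.86 = 819.752 sabins.
A_after = 560.302 + 819.752 = 1380.054 sabins.
Reduction = 10 log₁₀(A_after/A_before) = 10 log₁₀(2.4631) = 3.9 dB.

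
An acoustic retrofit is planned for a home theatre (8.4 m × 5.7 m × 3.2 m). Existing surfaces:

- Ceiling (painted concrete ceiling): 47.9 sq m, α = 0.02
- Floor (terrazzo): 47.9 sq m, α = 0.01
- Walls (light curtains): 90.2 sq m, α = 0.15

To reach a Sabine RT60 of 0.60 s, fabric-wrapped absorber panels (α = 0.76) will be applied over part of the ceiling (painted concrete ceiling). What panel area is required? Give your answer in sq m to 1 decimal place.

35.3

A₁ = Σ Sᵢαᵢ = 47.9·0.02 + 47.9·0.01 + 90.2·0.15 = 14.967 sabins.
V = 153.216 m³. Target absorption A₂ = 0.161 × 153.216 / 0.60 = 41.113 sabins.
Absorption to add: 41.113 − 14.967 = 26.146 sabins.
Net gain per sq m: Δα = 0.76 − 0.02 = 0.74.
Area = ΔA/Δα = 26.146/0.74 = 35.3 sq m.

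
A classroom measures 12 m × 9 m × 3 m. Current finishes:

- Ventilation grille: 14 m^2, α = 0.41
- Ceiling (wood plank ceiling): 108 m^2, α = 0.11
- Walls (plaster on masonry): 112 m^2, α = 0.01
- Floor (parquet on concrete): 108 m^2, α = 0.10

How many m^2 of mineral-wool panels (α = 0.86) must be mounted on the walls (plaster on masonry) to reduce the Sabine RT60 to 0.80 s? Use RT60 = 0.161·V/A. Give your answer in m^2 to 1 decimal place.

42.0

Summing Sᵢαᵢ: 5.740 + 11.880 + 1.120 + 10.800 → A₁ = 29.540 sabins.
Required A₂ = 0.161·324/0.80 = 65.205 sabins.
ΔA needed = 65.205 − 29.540 = 35.665 sabins.
Net gain per m^2: Δα = 0.86 − 0.01 = 0.85.
Panel area = 35.665 / 0.85 = 42.0 m^2.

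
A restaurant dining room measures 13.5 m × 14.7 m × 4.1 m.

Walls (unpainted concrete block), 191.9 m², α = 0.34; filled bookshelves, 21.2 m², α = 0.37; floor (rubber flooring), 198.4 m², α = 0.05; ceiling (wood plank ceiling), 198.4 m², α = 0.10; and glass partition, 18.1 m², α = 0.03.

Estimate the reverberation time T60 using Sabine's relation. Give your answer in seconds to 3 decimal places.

Total absorption A = 191.9×0.34 + 21.2×0.37 + 198.4×0.05 + 198.4×0.10 + 18.1×0.03
  = 65.246 + 7.844 + 9.920 + 19.840 + 0.543 = 103.393 m² sabins.
Volume V = 13.5 × 14.7 × 4.1 = 813.645 m³.
RT60 = 0.161 · V / A = 0.161 × 813.645 / 103.393 = 1.267 s.

1.267 s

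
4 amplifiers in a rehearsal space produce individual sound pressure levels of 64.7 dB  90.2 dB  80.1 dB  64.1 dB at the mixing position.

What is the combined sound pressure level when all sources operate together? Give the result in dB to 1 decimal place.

90.6 dB

Sum in the linear (power) domain: Σ 10^(Lᵢ/10) = 10^(64.7/10) + 10^(90.2/10) + 10^(80.1/10) + 10^(64.1/10) = 1.155e+09.
Combined level = 10 log₁₀(1.155e+09) = 90.6 dB.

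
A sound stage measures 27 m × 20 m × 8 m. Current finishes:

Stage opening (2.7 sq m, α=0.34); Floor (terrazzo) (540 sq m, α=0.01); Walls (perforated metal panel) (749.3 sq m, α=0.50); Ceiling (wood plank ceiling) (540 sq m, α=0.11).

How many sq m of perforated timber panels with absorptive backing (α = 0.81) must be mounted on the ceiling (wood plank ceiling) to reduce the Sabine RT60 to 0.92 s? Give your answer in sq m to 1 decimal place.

Equivalent absorption area: A₁ = 2.7×0.34 + 540×0.01 + 749.3×0.50 + 540×0.11 = 440.368 sq m.
Required A₂ = 0.161·4320/0.92 = 756.000 sabins.
Absorption to add: 756.000 − 440.368 = 315.632 sabins.
Net gain per sq m: Δα = 0.81 − 0.11 = 0.70.
Area = ΔA/Δα = 315.632/0.70 = 450.9 sq m.

450.9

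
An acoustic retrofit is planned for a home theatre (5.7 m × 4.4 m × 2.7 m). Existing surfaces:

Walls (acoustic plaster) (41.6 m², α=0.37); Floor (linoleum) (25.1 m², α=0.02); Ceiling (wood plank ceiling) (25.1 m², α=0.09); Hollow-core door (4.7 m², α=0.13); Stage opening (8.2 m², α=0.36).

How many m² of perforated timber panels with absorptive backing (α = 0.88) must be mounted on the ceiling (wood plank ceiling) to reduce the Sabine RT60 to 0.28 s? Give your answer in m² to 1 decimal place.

A₁ = Σ Sᵢαᵢ = 41.6·0.37 + 25.1·0.02 + 25.1·0.09 + 4.7·0.13 + 8.2·0.36 = 21.716 sabins.
Required A₂ = 0.161·67.716/0.28 = 38.937 sabins.
Absorption to add: 38.937 − 21.716 = 17.221 sabins.
Each m² of panel replacing the ceiling (wood plank ceiling) adds (0.88 − 0.09) = 0.79 sabins.
Panel area = 17.221 / 0.79 = 21.8 m².

21.8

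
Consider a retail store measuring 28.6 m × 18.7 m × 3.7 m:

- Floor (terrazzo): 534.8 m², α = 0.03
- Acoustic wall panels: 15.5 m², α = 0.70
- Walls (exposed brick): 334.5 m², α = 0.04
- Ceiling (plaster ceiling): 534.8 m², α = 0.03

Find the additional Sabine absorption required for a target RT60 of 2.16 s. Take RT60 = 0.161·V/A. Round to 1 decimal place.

A₁ = Σ Sᵢαᵢ = 534.8*0.03 + 15.5*0.70 + 334.5*0.04 + 534.8*0.03 = 56.318 sabins.
For T = 2.16 s, need A₂ = 0.161·V/T = 0.161·1978.834/2.16 = 147.496 sabins.
ΔA = A₂ − A₁ = 147.496 − 56.318 = 91.2 sabins.

91.2 sabins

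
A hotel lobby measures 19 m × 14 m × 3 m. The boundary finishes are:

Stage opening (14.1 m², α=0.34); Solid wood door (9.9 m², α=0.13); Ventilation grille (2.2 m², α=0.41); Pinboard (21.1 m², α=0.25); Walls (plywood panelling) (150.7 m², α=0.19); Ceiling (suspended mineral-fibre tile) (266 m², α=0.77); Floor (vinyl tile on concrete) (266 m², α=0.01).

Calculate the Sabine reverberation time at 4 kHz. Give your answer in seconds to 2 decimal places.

Equivalent absorption area: A = 14.1*0.34 + 9.9*0.13 + 2.2*0.41 + 21.1*0.25 + 150.7*0.19 + 266*0.77 + 266*0.01 = 248.371 m².
V = 19·14·3 = 798 m³.
RT60 = 0.161 · V / A = 0.161 × 798 / 248.371 = 0.52 s.

0.52 sec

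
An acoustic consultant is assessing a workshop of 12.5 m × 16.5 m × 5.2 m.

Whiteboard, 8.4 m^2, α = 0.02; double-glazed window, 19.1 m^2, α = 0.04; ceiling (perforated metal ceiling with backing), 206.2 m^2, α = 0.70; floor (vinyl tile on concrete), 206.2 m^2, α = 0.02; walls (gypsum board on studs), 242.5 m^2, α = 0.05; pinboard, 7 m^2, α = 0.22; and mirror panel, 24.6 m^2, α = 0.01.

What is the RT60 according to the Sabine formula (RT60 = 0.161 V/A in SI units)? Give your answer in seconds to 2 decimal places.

1.06 seconds

Equivalent absorption area: A = 8.4*0.02 + 19.1*0.04 + 206.2*0.70 + 206.2*0.02 + 242.5*0.05 + 7*0.22 + 24.6*0.01 = 163.307 m^2.
V = 12.5·16.5·5.2 = 1072.5 m³.
RT60 = 0.161 · V / A = 0.161 × 1072.5 / 163.307 = 1.06 s.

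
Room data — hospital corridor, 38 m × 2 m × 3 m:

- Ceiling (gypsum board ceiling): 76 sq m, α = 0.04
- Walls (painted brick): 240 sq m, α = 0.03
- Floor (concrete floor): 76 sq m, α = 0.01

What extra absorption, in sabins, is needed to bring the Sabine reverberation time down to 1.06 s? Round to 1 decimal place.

A₁ = Σ Sᵢαᵢ = 76×0.04 + 240×0.03 + 76×0.01 = 11.000 sabins.
Target A₂ = 0.161·228/1.06 = 34.630 sabins (V = 228 m³).
Additional absorption ΔA = 34.630 − 11.000 = 23.6 sabins.

23.6 sabins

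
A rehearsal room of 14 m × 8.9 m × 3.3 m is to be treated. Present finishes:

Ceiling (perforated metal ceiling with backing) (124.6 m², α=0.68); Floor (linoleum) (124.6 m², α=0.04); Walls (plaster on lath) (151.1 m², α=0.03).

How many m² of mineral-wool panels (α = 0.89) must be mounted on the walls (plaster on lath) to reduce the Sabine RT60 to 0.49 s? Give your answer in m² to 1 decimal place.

47.5

Equivalent absorption area: A₁ = 124.6×0.68 + 124.6×0.04 + 151.1×0.03 = 94.245 m².
Required A₂ = 0.161·411.18/0.49 = 135.102 sabins.
Absorption to add: 135.102 − 94.245 = 40.857 sabins.
Net gain per m²: Δα = 0.89 − 0.03 = 0.86.
Area = ΔA/Δα = 40.857/0.86 = 47.5 m².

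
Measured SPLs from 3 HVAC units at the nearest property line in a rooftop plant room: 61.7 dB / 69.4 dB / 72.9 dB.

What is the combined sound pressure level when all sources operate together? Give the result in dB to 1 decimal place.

74.7 dB

Sum in the linear (power) domain: Σ 10^(Lᵢ/10) = 10^(61.7/10) + 10^(69.4/10) + 10^(72.9/10) = 2.969e+07.
Combined level = 10 log₁₀(2.969e+07) = 74.7 dB.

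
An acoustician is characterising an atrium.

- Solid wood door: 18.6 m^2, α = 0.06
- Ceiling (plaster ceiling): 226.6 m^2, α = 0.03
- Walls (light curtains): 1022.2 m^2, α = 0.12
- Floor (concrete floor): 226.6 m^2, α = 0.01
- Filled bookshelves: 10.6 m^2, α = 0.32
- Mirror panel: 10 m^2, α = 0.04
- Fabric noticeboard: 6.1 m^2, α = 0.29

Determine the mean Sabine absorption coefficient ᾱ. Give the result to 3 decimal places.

Total surface area S = 1520.7 m^2.
Weighted sum Σ Sα = 138.405.
ᾱ = A/S = 0.091.

0.091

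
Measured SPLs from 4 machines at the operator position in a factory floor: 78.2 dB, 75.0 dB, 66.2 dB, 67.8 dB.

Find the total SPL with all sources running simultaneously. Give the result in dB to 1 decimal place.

Sum in the linear (power) domain: Σ 10^(Lᵢ/10) = 10^(78.2/10) + 10^(75.0/10) + 10^(66.2/10) + 10^(67.8/10) = 1.079e+08.
Combined level = 10 log₁₀(1.079e+08) = 80.3 dB.

80.3 dB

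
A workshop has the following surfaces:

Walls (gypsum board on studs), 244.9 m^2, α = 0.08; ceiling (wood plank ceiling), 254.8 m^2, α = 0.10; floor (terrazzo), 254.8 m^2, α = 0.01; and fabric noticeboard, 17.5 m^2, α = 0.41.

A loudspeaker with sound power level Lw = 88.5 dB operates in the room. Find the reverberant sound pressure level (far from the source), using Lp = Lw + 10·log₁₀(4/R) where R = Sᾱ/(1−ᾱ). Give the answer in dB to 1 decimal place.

A = 54.795 sabins; S = 772.0 m^2.
ᾱ = 54.795/772.0 = 0.0710; R = Sᾱ/(1−ᾱ) = 54.795/(1−0.0710) = 58.983 m^2.
Lp = Lw + 10 log₁₀(4/R) = 88.5 -11.69 = 76.8 dB.

76.8 dB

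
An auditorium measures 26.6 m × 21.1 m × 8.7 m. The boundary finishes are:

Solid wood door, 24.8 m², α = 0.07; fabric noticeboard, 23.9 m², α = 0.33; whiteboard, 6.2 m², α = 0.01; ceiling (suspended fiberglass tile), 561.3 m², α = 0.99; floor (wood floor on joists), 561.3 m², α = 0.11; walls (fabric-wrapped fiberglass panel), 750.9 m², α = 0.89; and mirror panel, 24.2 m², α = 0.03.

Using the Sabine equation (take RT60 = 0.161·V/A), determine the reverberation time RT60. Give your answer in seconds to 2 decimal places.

0.61 sec

Equivalent absorption area: A = 24.8*0.07 + 23.9*0.33 + 6.2*0.01 + 561.3*0.99 + 561.3*0.11 + 750.9*0.89 + 24.2*0.03 = 1296.142 m².
Room volume: 4882.962 m³.
Sabine: RT60 = 0.161 × 4882.962 / 1296.142 = 0.61 s.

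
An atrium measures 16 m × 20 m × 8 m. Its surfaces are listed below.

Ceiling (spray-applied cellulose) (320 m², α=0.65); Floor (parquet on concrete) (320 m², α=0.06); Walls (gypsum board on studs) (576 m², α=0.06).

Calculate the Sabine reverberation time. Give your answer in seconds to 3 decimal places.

Equivalent absorption area: A = 320*0.65 + 320*0.06 + 576*0.06 = 261.760 m².
Volume V = 16 × 20 × 8 = 2560 m³.
RT60 = 0.161 · V / A = 0.161 × 2560 / 261.760 = 1.575 s.

1.575 seconds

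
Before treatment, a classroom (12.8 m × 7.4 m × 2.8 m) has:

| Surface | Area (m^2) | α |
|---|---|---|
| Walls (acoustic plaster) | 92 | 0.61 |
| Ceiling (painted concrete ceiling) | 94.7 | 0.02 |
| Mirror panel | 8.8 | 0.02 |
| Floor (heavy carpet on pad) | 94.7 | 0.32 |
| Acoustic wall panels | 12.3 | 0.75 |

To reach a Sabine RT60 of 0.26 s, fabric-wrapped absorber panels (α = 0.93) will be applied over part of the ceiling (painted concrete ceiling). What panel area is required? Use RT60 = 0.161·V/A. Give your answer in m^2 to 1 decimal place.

A₁ = Σ Sᵢαᵢ = 92×0.61 + 94.7×0.02 + 8.8×0.02 + 94.7×0.32 + 12.3×0.75 = 97.719 sabins.
Required A₂ = 0.161·265.216/0.26 = 164.230 sabins.
ΔA needed = 164.230 − 97.719 = 66.511 sabins.
Net gain per m^2: Δα = 0.93 − 0.02 = 0.91.
Panel area = 66.511 / 0.91 = 73.1 m^2.

73.1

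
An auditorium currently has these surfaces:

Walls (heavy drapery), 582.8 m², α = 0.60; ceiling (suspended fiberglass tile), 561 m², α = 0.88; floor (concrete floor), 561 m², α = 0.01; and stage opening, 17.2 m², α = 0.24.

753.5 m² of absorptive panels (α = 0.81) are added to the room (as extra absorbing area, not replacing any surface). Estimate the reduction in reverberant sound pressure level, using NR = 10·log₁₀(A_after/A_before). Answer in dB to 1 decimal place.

2.3 dB

Total absorption A_before = 582.8*0.60 + 561*0.88 + 561*0.01 + 17.2*0.24
  = 349.680 + 493.680 + 5.610 + 4.128 = 853.098 m² sabins.
Added absorption = 753.5 × 0.81 = 610.335 sabins.
A_after = 853.098 + 610.335 = 1463.433 sabins.
NR = 10·log₁₀(1463.433/853.098) = 2.3 dB.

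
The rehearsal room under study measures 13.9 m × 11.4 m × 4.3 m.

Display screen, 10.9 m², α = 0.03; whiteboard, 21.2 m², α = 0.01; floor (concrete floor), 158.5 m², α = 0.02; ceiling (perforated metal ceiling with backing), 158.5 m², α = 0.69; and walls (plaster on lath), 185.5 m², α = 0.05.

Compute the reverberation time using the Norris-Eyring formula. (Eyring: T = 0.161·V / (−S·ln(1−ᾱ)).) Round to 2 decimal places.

Total surface area S = 10.9 + 21.2 + 158.5 + 158.5 + 185.5 = 534.6 m².
Σ(Sᵢαᵢ) = 10.9·0.03 + 21.2·0.01 + 158.5·0.02 + 158.5·0.69 + 185.5·0.05 = 122.349.
Mean coefficient ᾱ = A/S = 0.2289.
−S·ln(1−ᾱ) = −534.6 × ln(1 − 0.2289) = 138.962.
V = 13.9 × 11.4 × 4.3 = 681.378 m³.
RT60 = 0.161 × 681.378 / 138.962 = 0.79 s.

0.79 s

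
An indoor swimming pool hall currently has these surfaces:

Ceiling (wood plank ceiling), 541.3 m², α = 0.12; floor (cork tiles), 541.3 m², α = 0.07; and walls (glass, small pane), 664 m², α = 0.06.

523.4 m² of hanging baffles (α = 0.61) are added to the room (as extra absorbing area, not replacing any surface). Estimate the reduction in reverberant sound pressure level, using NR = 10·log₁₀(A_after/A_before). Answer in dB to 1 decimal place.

5.1 dB

A_before = Σ Sᵢαᵢ = 541.3·0.12 + 541.3·0.07 + 664·0.06 = 142.687 sabins.
Treatment contributes 523.4·0.61 = 319.274 sabins.
New total A_after = 461.961 sabins.
Reduction = 10 log₁₀(A_after/A_before) = 10 log₁₀(3.2376) = 5.1 dB.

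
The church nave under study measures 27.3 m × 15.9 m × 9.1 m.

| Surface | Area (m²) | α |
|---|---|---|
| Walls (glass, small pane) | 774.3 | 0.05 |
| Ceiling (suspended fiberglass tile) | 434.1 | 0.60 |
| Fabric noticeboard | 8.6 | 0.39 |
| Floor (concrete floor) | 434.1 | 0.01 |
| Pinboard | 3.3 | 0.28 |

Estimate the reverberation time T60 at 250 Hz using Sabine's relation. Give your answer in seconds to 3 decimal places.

Summing Sᵢαᵢ: 38.715 + 260.460 + 3.354 + 4.341 + 0.924 → A = 307.794 sabins.
Room volume: 3950.037 m³.
Sabine: RT60 = 0.161 × 3950.037 / 307.794 = 2.066 s.

2.066 sec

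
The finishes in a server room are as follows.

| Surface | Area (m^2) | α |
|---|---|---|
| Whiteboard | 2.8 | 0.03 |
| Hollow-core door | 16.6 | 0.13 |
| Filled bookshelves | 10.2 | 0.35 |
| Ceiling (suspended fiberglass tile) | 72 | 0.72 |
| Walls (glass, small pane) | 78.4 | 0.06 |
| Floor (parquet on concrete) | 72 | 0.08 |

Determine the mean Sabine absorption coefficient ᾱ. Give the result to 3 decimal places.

0.270

S = Σ Sᵢ = 2.8 + 16.6 + 10.2 + 72 + 78.4 + 72 = 252.0 m^2.
A = 2.8*0.03 + 16.6*0.13 + 10.2*0.35 + 72*0.72 + 78.4*0.06 + 72*0.08 = 68.116 sabins.
ᾱ = 68.116 / 252.0 = 0.270.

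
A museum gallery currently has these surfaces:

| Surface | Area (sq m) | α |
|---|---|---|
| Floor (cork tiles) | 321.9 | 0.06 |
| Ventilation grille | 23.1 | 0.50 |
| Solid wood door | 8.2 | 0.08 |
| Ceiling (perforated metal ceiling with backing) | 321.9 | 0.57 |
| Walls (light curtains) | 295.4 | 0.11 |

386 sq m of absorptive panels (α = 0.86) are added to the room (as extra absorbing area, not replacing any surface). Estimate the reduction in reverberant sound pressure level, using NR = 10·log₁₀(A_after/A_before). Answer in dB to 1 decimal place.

3.7 dB

Equivalent absorption area: A_before = 321.9·0.06 + 23.1·0.50 + 8.2·0.08 + 321.9·0.57 + 295.4·0.11 = 247.497 sq m.
Added absorption = 386 × 0.86 = 331.960 sabins.
A_after = 247.497 + 331.960 = 579.457 sabins.
NR = 10·log₁₀(579.457/247.497) = 3.7 dB.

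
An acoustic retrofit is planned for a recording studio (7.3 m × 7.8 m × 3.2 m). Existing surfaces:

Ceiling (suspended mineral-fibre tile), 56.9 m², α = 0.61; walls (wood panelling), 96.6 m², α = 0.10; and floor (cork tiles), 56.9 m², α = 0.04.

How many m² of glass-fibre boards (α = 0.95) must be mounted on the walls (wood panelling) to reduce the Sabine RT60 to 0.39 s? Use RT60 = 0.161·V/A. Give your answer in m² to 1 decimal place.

33.6

A₁ = Σ Sᵢαᵢ = 56.9*0.61 + 96.6*0.10 + 56.9*0.04 = 46.645 sabins.
Required A₂ = 0.161·182.208/0.39 = 75.219 sabins.
ΔA needed = 75.219 − 46.645 = 28.574 sabins.
Net gain per m²: Δα = 0.95 − 0.10 = 0.85.
Panel area = 28.574 / 0.85 = 33.6 m².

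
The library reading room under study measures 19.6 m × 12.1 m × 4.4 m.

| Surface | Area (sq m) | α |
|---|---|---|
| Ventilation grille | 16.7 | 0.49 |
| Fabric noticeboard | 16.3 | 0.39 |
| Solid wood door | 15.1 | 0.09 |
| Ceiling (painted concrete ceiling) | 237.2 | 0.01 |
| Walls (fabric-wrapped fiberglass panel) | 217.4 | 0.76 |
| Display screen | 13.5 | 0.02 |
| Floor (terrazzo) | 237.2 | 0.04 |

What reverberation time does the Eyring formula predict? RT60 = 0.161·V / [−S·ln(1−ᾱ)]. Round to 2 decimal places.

Total surface area S = 16.7 + 16.3 + 15.1 + 237.2 + 217.4 + 13.5 + 237.2 = 753.4 sq m.
Absorption A = 16.7·0.49 + 16.3·0.39 + 15.1·0.09 + 237.2·0.01 + 217.4·0.76 + 13.5·0.02 + 237.2·0.04 = 193.253 sabins.
ᾱ = 193.253 / 753.4 = 0.2565.
−S·ln(1−ᾱ) = −753.4 × ln(1 − 0.2565) = 223.298.
V = 19.6 × 12.1 × 4.4 = 1043.504 m³.
T = 0.161·V/[−S·ln(1−ᾱ)] = 0.161·1043.504/223.298 = 0.75 s.

0.75 s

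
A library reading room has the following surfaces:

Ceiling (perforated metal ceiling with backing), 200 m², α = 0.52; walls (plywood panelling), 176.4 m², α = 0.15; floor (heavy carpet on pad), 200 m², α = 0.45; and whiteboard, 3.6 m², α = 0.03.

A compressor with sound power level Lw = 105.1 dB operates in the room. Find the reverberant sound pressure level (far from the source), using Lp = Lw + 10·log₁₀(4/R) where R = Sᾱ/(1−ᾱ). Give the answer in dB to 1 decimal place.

85.6 dB

A = 220.568 sabins; S = 580.0 m².
ᾱ = 0.3803, so room constant R = A/(1−ᾱ) = 355.927 m².
Lp = 105.1 + 10·log₁₀(4/355.927) = 105.1 + (-19.49) = 85.6 dB.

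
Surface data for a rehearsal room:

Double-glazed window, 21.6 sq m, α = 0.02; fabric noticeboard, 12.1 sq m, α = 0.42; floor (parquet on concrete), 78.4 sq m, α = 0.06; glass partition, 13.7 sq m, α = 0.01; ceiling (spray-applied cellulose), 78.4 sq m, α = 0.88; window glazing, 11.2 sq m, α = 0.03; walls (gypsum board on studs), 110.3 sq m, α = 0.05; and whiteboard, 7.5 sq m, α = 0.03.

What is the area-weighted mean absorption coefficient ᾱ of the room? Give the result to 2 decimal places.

Total surface area S = 333.2 sq m.
Σ(Sᵢαᵢ) = 21.6*0.02 + 12.1*0.42 + 78.4*0.06 + 13.7*0.01 + 78.4*0.88 + 11.2*0.03 + 110.3*0.05 + 7.5*0.03 = 85.423.
ᾱ = 85.423 / 333.2 = 0.26.

0.26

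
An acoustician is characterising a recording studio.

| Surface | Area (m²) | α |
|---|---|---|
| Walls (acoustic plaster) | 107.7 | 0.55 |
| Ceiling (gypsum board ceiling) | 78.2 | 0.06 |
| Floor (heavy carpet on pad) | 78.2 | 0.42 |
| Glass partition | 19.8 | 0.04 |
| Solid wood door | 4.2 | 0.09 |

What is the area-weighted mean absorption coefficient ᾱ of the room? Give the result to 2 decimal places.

0.34

S = Σ Sᵢ = 107.7 + 78.2 + 78.2 + 19.8 + 4.2 = 288.1 m².
Σ(Sᵢαᵢ) = 107.7×0.55 + 78.2×0.06 + 78.2×0.42 + 19.8×0.04 + 4.2×0.09 = 97.941.
ᾱ = A/S = 0.34.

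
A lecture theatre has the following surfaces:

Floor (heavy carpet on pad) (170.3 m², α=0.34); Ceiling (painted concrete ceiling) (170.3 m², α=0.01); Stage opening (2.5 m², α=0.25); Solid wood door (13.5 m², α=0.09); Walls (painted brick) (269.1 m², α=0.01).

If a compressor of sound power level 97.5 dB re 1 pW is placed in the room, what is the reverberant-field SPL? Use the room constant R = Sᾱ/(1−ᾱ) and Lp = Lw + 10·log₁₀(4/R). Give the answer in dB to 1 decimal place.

85.0 dB

Σ(Sᵢαᵢ) = 170.3×0.34 + 170.3×0.01 + 2.5×0.25 + 13.5×0.09 + 269.1×0.01 = 64.136; total area S = 625.7 m².
ᾱ = 64.136/625.7 = 0.1025; R = Sᾱ/(1−ᾱ) = 64.136/(1−0.1025) = 71.461 m².
Lp = Lw + 10 log₁₀(4/R) = 97.5 -12.52 = 85.0 dB.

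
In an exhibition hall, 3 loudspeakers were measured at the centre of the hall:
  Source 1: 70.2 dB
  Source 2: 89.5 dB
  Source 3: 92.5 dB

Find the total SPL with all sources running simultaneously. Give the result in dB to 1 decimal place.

Converting to relative power and adding: 10^(70.2/10) + 10^(89.5/10) + 10^(92.5/10) = 2.68e+09.
Combined level = 10 log₁₀(2.68e+09) = 94.3 dB.

94.3 dB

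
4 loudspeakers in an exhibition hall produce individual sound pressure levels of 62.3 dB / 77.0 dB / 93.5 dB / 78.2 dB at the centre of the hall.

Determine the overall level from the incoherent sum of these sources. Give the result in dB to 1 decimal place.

93.7 dB

Σ 10^(Lᵢ/10) = 2.357e+09.
Back to dB: 10·log₁₀ Σ = 93.7 dB.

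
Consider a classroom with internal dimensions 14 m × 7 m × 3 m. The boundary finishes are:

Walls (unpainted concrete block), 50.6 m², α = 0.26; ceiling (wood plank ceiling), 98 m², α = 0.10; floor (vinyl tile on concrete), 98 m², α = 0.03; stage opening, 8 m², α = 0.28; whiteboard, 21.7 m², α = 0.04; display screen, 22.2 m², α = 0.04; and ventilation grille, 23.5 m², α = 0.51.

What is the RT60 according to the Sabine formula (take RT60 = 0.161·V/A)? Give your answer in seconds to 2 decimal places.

Summing Sᵢαᵢ: 13.156 + 9.800 + 2.940 + 2.240 + 0.868 + 0.888 + 11.985 → A = 41.877 sabins.
Volume V = 14 × 7 × 3 = 294 m³.
T = 0.161 V/A = 0.161·294/41.877 = 1.13 s.

1.13 s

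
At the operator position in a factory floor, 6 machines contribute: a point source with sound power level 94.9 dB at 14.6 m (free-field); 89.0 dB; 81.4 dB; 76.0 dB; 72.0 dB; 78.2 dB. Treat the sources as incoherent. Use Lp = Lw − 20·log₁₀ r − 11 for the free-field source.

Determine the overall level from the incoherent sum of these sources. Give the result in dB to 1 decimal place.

Source at 14.6 m: Lp = 94.9 − 20·log₁₀(14.6) − 11 = 60.6 dB.
Σ 10^(Lᵢ/10) = 1.055e+09.
L_total = 10·log₁₀(1.055e+09) = 90.2 dB.

90.2 dB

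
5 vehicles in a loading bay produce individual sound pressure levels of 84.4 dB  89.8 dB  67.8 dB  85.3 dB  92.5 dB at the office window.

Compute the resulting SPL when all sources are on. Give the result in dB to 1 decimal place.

95.3 dB

Converting to relative power and adding: 10^(84.4/10) + 10^(89.8/10) + 10^(67.8/10) + 10^(85.3/10) + 10^(92.5/10) = 3.354e+09.
L_total = 10·log₁₀(3.354e+09) = 95.3 dB.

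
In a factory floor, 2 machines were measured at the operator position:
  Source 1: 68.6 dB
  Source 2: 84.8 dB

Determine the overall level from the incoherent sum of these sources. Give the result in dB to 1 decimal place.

Σ 10^(Lᵢ/10) = 3.092e+08.
L_total = 10·log₁₀(3.092e+08) = 84.9 dB.

84.9 dB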